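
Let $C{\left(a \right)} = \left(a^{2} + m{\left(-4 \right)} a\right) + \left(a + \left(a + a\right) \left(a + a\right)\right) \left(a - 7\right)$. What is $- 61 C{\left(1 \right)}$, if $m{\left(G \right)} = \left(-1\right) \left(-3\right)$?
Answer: $1586$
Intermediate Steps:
$m{\left(G \right)} = 3$
$C{\left(a \right)} = a^{2} + 3 a + \left(-7 + a\right) \left(a + 4 a^{2}\right)$ ($C{\left(a \right)} = \left(a^{2} + 3 a\right) + \left(a + \left(a + a\right) \left(a + a\right)\right) \left(a - 7\right) = \left(a^{2} + 3 a\right) + \left(a + 2 a 2 a\right) \left(-7 + a\right) = \left(a^{2} + 3 a\right) + \left(a + 4 a^{2}\right) \left(-7 + a\right) = \left(a^{2} + 3 a\right) + \left(-7 + a\right) \left(a + 4 a^{2}\right) = a^{2} + 3 a + \left(-7 + a\right) \left(a + 4 a^{2}\right)$)
$- 61 C{\left(1 \right)} = - 61 \cdot 2 \cdot 1 \left(-2 - 13 + 2 \cdot 1^{2}\right) = - 61 \cdot 2 \cdot 1 \left(-2 - 13 + 2 \cdot 1\right) = - 61 \cdot 2 \cdot 1 \left(-2 - 13 + 2\right) = - 61 \cdot 2 \cdot 1 \left(-13\right) = \left(-61\right) \left(-26\right) = 1586$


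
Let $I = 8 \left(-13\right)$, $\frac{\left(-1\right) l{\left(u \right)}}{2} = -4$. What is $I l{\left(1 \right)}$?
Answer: $-832$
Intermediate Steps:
$l{\left(u \right)} = 8$ ($l{\left(u \right)} = \left(-2\right) \left(-4\right) = 8$)
$I = -104$
$I l{\left(1 \right)} = \left(-104\right) 8 = -832$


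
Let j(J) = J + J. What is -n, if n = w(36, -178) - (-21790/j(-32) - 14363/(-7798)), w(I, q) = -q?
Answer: 20500709/124768 ≈ 164.31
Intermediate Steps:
j(J) = 2*J
n = -20500709/124768 (n = -1*(-178) - (-21790/(2*(-32)) - 14363/(-7798)) = 178 - (-21790/(-64) - 14363*(-1/7798)) = 178 - (-21790*(-1/64) + 14363/7798) = 178 - (10895/32 + 14363/7798) = 178 - 1*42709413/124768 = 178 - 42709413/124768 = -20500709/124768 ≈ -164.31)
-n = -1*(-20500709/124768) = 20500709/124768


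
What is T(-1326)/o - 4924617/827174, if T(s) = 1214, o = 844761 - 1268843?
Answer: -1044722807915/175394802134 ≈ -5.9564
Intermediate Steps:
o = -424082
T(-1326)/o - 4924617/827174 = 1214/(-424082) - 4924617/827174 = 1214*(-1/424082) - 4924617*1/827174 = -607/212041 - 4924617/827174 = -1044722807915/175394802134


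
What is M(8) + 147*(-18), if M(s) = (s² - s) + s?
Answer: -2582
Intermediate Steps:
M(s) = s²
M(8) + 147*(-18) = 8² + 147*(-18) = 64 - 2646 = -2582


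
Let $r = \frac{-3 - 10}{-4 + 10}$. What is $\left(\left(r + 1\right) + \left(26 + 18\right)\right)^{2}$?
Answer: $\frac{66049}{36} \approx 1834.7$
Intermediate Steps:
$r = - \frac{13}{6} \approx -2.1667$
$\left(\left(r + 1\right) + \left(26 + 18\right)\right)^{2} = \left(\left(- \frac{13}{6} + 1\right) + \left(26 + 18\right)\right)^{2} = \left(- \frac{7}{6} + 44\right)^{2} = \left(\frac{257}{6}\right)^{2} = \frac{66049}{36}$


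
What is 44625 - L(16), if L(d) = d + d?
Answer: 44593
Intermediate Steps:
L(d) = 2*d
44625 - L(16) = 44625 - 2*16 = 44625 - 1*32 = 44625 - 32 = 44593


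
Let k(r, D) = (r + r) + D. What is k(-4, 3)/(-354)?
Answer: 5/354 ≈ 0.014124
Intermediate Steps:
k(r, D) = D + 2*r (k(r, D) = 2*r + D = D + 2*r)
k(-4, 3)/(-354) = (3 + 2*(-4))/(-354) = -(3 - 8)/354 = -1/354*(-5) = 5/354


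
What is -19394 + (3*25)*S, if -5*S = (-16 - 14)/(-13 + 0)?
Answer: -252572/13 ≈ -19429.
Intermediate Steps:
S = -6/13 (S = -(-16 - 14)/(5*(-13 + 0)) = -(-6)/(-13) = -(-6)*(-1)/13 = -⅕*30/13 = -6/13 ≈ -0.46154)
-19394 + (3*25)*S = -19394 + (3*25)*(-6/13) = -19394 + 75*(-6/13) = -19394 - 450/13 = -252572/13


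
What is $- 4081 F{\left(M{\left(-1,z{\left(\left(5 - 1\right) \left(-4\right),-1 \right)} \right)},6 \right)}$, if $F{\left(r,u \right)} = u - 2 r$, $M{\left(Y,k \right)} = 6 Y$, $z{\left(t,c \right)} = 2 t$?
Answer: $-73458$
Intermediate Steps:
$- 4081 F{\left(M{\left(-1,z{\left(\left(5 - 1\right) \left(-4\right),-1 \right)} \right)},6 \right)} = - 4081 \left(6 - 2 \cdot 6 \left(-1\right)\right) = - 4081 \left(6 - -12\right) = - 4081 \left(6 + 12\right) = \left(-4081\right) 18 = -73458$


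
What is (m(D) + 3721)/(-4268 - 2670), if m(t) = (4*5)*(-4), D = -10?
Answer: -3641/6938 ≈ -0.52479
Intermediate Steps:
m(t) = -80 (m(t) = 20*(-4) = -80)
(m(D) + 3721)/(-4268 - 2670) = (-80 + 3721)/(-4268 - 2670) = 3641/(-6938) = 3641*(-1/6938) = -3641/6938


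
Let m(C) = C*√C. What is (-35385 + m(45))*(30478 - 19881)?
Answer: -374974845 + 1430595*√5 ≈ -3.7178e+8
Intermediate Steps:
m(C) = C^(3/2)
(-35385 + m(45))*(30478 - 19881) = (-35385 + 45^(3/2))*(30478 - 19881) = (-35385 + 135*√5)*10597 = -374974845 + 1430595*√5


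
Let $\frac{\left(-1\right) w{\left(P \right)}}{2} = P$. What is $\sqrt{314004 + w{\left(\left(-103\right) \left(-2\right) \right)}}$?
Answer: $2 \sqrt{78398} \approx 559.99$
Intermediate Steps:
$w{\left(P \right)} = - 2 P$
$\sqrt{314004 + w{\left(\left(-103\right) \left(-2\right) \right)}} = \sqrt{314004 - 2 \left(\left(-103\right) \left(-2\right)\right)} = \sqrt{314004 - 412} = \sqrt{313592} = 2 \sqrt{78398}$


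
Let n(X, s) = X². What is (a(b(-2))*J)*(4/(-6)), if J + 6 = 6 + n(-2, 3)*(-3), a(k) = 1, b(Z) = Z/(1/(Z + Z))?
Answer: 8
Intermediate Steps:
b(Z) = 2*Z² (b(Z) = Z/(1/(2*Z)) = Z/((1/(2*Z))) = Z*(2*Z) = 2*Z²)
J = -12 (J = -6 + (6 + (-2)²*(-3)) = -6 + (6 + 4*(-3)) = -6 + (6 - 12) = -6 - 6 = -12)
(a(b(-2))*J)*(4/(-6)) = (1*(-12))*(4/(-6)) = -48*(-1)/6 = -12*(-⅔) = 8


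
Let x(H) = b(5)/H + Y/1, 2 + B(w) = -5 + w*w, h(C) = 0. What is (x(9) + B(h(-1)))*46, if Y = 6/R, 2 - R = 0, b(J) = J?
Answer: -1426/9 ≈ -158.44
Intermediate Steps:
R = 2 (R = 2 - 1*0 = 2 + 0 = 2)
B(w) = -7 + w² (B(w) = -2 + (-5 + w*w) = -2 + (-5 + w²) = -7 + w²)
Y = 3 (Y = 6/2 = 6*(½) = 3)
x(H) = 3 + 5/H (x(H) = 5/H + 3/1 = 5/H + 3*1 = 5/H + 3 = 3 + 5/H)
(x(9) + B(h(-1)))*46 = ((3 + 5/9) + (-7 + 0²))*46 = ((3 + 5*(⅑)) + (-7 + 0))*46 = ((3 + 5/9) - 7)*46 = (32/9 - 7)*46 = -31/9*46 = -1426/9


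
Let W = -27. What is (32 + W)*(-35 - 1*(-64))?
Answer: 145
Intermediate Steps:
(32 + W)*(-35 - 1*(-64)) = (32 - 27)*(-35 - 1*(-64)) = 5*(-35 + 64) = 5*29 = 145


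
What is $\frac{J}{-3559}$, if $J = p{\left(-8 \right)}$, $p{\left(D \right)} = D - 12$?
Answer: $\frac{20}{3559} \approx 0.0056196$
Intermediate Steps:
$p{\left(D \right)} = -12 + D$ ($p{\left(D \right)} = D - 12 = -12 + D$)
$J = -20$ ($J = -12 - 8 = -20$)
$\frac{J}{-3559} = - \frac{20}{-3559} = \left(-20\right) \left(- \frac{1}{3559}\right) = \frac{20}{3559}$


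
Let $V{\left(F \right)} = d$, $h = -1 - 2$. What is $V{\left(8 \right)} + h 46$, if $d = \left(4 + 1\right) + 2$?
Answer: $-131$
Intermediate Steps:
$d = 7$ ($d = 5 + 2 = 7$)
$h = -3$ ($h = -1 - 2 = -3$)
$V{\left(F \right)} = 7$
$V{\left(8 \right)} + h 46 = 7 - 138 = -131$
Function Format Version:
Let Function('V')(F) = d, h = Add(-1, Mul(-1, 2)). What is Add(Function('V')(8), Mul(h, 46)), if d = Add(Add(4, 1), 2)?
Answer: -131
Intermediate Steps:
d = 7 (d = Add(5, 2) = 7)
h = -3 (h = Add(-1, -2) = -3)
Function('V')(F) = 7
Add(Function('V')(8), Mul(h, 46)) = Add(7, Mul(-3, 46)) = Add(7, -138) = -131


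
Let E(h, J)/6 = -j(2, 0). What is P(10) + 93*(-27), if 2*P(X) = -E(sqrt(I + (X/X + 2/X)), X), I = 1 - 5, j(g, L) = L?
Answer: -2511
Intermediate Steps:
I = -4
E(h, J) = 0 (E(h, J) = 6*(-1*0) = 6*0 = 0)
P(X) = 0 (P(X) = (-1*0)/2 = (1/2)*0 = 0)
P(10) + 93*(-27) = 0 + 93*(-27) = 0 - 2511 = -2511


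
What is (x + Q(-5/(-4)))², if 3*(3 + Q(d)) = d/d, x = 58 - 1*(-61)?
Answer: 121801/9 ≈ 13533.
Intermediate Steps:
x = 119 (x = 58 + 61 = 119)
Q(d) = -8/3 (Q(d) = -3 + (d/d)/3 = -3 + (⅓)*1 = -3 + ⅓ = -8/3)
(x + Q(-5/(-4)))² = (119 - 8/3)² = (349/3)² = 121801/9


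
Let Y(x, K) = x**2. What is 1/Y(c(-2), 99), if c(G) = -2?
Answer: 1/4 ≈ 0.25000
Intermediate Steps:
1/Y(c(-2), 99) = 1/((-2)**2) = 1/4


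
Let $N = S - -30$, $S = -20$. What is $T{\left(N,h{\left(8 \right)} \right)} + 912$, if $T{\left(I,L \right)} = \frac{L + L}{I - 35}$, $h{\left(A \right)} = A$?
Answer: $\frac{22784}{25} \approx 911.36$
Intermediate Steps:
$N = 10$ ($N = -20 - -30 = -20 + 30 = 10$)
$T{\left(I,L \right)} = \frac{2 L}{-35 + I}$
$T{\left(N,h{\left(8 \right)} \right)} + 912 = 2 \cdot 8 \frac{1}{-35 + 10} + 912 = 2 \cdot 8 \frac{1}{-25} + 912 = 2 \cdot 8 \left(- \frac{1}{25}\right) + 912 = - \frac{16}{25} + 912 = \frac{22784}{25}$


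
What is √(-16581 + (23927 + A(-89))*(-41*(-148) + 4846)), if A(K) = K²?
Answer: √347572491 ≈ 18643.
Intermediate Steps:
√(-16581 + (23927 + A(-89))*(-41*(-148) + 4846)) = √(-16581 + (23927 + (-89)²)*(-41*(-148) + 4846)) = √(-16581 + (23927 + 7921)*(6068 + 4846)) = √(-16581 + 31848*10914) = √(-16581 + 347589072) = √347572491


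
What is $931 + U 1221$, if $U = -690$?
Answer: $-841559$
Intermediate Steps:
$931 + U 1221 = 931 - 842490 = -841559$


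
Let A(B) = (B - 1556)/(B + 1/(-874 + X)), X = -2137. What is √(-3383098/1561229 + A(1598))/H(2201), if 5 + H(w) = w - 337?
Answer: 2*I*√3355473464467009581915069/4654919608659749 ≈ 0.00078704*I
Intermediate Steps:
H(w) = -342 + w (H(w) = -5 + (w - 337) = -5 + (-337 + w) = -342 + w)
A(B) = (-1556 + B)/(-1/3011 + B) (A(B) = (B - 1556)/(B + 1/(-874 - 2137)) = (-1556 + B)/(B + 1/(-3011)) = (-1556 + B)/(B - 1/3011) = (-1556 + B)/(-1/3011 + B))
√(-3383098/1561229 + A(1598))/H(2201) = √(-3383098/1561229 + 3011*(1556 - 1*1598)/(1 - 3011*1598))/(-342 + 2201) = √(-3383098*1/1561229 + 3011*(1556 - 1598)/(1 - 4811578))/1859 = √(-3383098/1561229 + 3011*(-42)/(-4811577))*(1/1859) = √(-3383098/1561229 + 3011*(-1/4811577)*(-42))*(1/1859) = √(-3383098/1561229 + 42154/1603859)*(1/1859) = √(-5360200127916/2503991182711)*(1/1859) = (2*I*√3355473464467009581915069/2503991182711)*(1/1859) = 2*I*√3355473464467009581915069/4654919608659749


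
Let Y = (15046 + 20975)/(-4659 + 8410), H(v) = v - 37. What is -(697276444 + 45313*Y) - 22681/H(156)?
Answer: -311436908237454/446369 ≈ -6.9771e+8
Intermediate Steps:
H(v) = -37 + v
Y = 36021/3751 ≈ 9.6030
-(697276444 + 45313*Y) - 22681/H(156) = -45313/(1/(36021/3751 + 15388)) - 22681/(-37 + 156) = -45313/(1/(57756409/3751)) - 22681/119 = -45313/3751/57756409 - 22681*1/119 = -45313*57756409/3751 - 22681/119 = -2617116161017/3751 - 22681/119 = -311436908237454/446369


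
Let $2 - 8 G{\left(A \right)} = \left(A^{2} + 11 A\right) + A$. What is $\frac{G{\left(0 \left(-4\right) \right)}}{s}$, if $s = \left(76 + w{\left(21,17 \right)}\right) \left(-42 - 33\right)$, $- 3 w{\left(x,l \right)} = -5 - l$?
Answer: $- \frac{1}{25000} \approx -4.0 \cdot 10^{-5}$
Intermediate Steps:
$w{\left(x,l \right)} = \frac{5}{3} + \frac{l}{3}$ ($w{\left(x,l \right)} = - \frac{-5 - l}{3} = \frac{5}{3} + \frac{l}{3}$)
$G{\left(A \right)} = \frac{1}{4} - \frac{3 A}{2} - \frac{A^{2}}{8}$ ($G{\left(A \right)} = \frac{1}{4} - \frac{\left(A^{2} + 11 A\right) + A}{8} = \frac{1}{4} - \frac{A^{2} + 12 A}{8} = \frac{1}{4} - \left(\frac{A^{2}}{8} + \frac{3 A}{2}\right) = \frac{1}{4} - \frac{3 A}{2} - \frac{A^{2}}{8}$)
$s = -6250$ ($s = \left(76 + \left(\frac{5}{3} + \frac{1}{3} \cdot 17\right)\right) \left(-42 - 33\right) = \left(76 + \left(\frac{5}{3} + \frac{17}{3}\right)\right) \left(-75\right) = \left(76 + \frac{22}{3}\right) \left(-75\right) = \frac{250}{3} \left(-75\right) = -6250$)
$\frac{G{\left(0 \left(-4\right) \right)}}{s} = \frac{\frac{1}{4} - \frac{3 \cdot 0 \left(-4\right)}{2} - \frac{\left(0 \left(-4\right)\right)^{2}}{8}}{-6250} = \left(\frac{1}{4} - 0 - \frac{0^{2}}{8}\right) \left(- \frac{1}{6250}\right) = \left(\frac{1}{4} + 0 - 0\right) \left(- \frac{1}{6250}\right) = \left(\frac{1}{4} + 0 + 0\right) \left(- \frac{1}{6250}\right) = \frac{1}{4} \left(- \frac{1}{6250}\right) = - \frac{1}{25000}$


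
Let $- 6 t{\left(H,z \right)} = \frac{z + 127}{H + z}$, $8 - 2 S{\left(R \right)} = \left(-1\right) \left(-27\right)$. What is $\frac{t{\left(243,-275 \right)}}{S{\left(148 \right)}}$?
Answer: $\frac{37}{456} \approx 0.08114$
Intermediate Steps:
$S{\left(R \right)} = - \frac{19}{2}$ ($S{\left(R \right)} = 4 - \frac{\left(-1\right) \left(-27\right)}{2} = 4 - \frac{27}{2} = - \frac{19}{2}$)
$t{\left(H,z \right)} = - \frac{127 + z}{6 \left(H + z\right)}$ ($t{\left(H,z \right)} = - \frac{\left(z + 127\right) \frac{1}{H + z}}{6} = - \frac{\left(127 + z\right) \frac{1}{H + z}}{6} = - \frac{\frac{1}{H + z} \left(127 + z\right)}{6} = - \frac{127 + z}{6 \left(H + z\right)}$)
$\frac{t{\left(243,-275 \right)}}{S{\left(148 \right)}} = \frac{\frac{1}{6} \frac{1}{243 - 275} \left(-127 - -275\right)}{- \frac{19}{2}} = \frac{-127 + 275}{6 \left(-32\right)} \left(- \frac{2}{19}\right) = \frac{1}{6} \left(- \frac{1}{32}\right) 148 \left(- \frac{2}{19}\right) = \left(- \frac{37}{48}\right) \left(- \frac{2}{19}\right) = \frac{37}{456}$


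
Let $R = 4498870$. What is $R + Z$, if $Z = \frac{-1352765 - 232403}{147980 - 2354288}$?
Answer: $\frac{190882585714}{42429} \approx 4.4989 \cdot 10^{6}$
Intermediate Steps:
$Z = \frac{30484}{42429}$ ($Z = - \frac{1585168}{-2206308} = \left(-1585168\right) \left(- \frac{1}{2206308}\right) = \frac{30484}{42429} \approx 0.71847$)
$R + Z = 4498870 + \frac{30484}{42429} = \frac{190882585714}{42429}$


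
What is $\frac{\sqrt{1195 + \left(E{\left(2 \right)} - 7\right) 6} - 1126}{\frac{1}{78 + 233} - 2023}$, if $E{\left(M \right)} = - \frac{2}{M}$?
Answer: $\frac{175093}{314576} - \frac{311 \sqrt{1147}}{629152} \approx 0.53986$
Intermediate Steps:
$\frac{\sqrt{1195 + \left(E{\left(2 \right)} - 7\right) 6} - 1126}{\frac{1}{78 + 233} - 2023} = \frac{\sqrt{1195 + \left(- \frac{2}{2} - 7\right) 6} - 1126}{\frac{1}{78 + 233} - 2023} = \frac{\sqrt{1195 + \left(\left(-2\right) \frac{1}{2} - 7\right) 6} - 1126}{\frac{1}{311} - 2023} = \frac{\sqrt{1195 + \left(-1 - 7\right) 6} - 1126}{\frac{1}{311} - 2023} = \frac{\sqrt{1195 - 48} - 1126}{- \frac{629152}{311}} = \left(\sqrt{1195 - 48} - 1126\right) \left(- \frac{311}{629152}\right) = \left(\sqrt{1147} - 1126\right) \left(- \frac{311}{629152}\right) = \left(-1126 + \sqrt{1147}\right) \left(- \frac{311}{629152}\right) = \frac{175093}{314576} - \frac{311 \sqrt{1147}}{629152}$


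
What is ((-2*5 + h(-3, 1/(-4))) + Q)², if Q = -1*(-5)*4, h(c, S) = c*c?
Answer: 361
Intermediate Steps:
h(c, S) = c²
Q = 20 (Q = 5*4 = 20)
((-2*5 + h(-3, 1/(-4))) + Q)² = ((-2*5 + (-3)²) + 20)² = ((-10 + 9) + 20)² = (-1 + 20)² = 19² = 361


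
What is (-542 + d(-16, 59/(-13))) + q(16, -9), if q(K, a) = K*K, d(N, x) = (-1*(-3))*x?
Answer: -3895/13 ≈ -299.62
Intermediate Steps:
d(N, x) = 3*x
q(K, a) = K²
(-542 + d(-16, 59/(-13))) + q(16, -9) = (-542 + 3*(59/(-13))) + 16² = (-542 + 3*(59*(-1/13))) + 256 = (-542 + 3*(-59/13)) + 256 = (-542 - 177/13) + 256 = -7223/13 + 256 = -3895/13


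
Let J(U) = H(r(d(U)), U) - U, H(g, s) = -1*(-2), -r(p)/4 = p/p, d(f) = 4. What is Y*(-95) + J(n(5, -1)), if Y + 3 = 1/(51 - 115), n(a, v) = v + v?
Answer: 18591/64 ≈ 290.48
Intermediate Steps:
n(a, v) = 2*v
r(p) = -4 (r(p) = -4*p/p = -4*1 = -4)
H(g, s) = 2
J(U) = 2 - U
Y = -193/64 (Y = -3 + 1/(51 - 115) = -3 + 1/(-64) = -3 - 1/64 = -193/64 ≈ -3.0156)
Y*(-95) + J(n(5, -1)) = -193/64*(-95) + (2 - 2*(-1)) = 18335/64 + (2 - 1*(-2)) = 18335/64 + (2 + 2) = 18335/64 + 4 = 18591/64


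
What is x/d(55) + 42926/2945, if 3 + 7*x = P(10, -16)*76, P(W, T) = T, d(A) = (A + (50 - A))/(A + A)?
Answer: -7597419/20615 ≈ -368.54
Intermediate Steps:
d(A) = 25/A (d(A) = 50/((2*A)) = 50*(1/(2*A)) = 25/A)
x = -1219/7 (x = -3/7 + (-16*76)/7 = -3/7 + (1/7)*(-1216) = -3/7 - 1216/7 = -1219/7 ≈ -174.14)
x/d(55) + 42926/2945 = -1219/(7*(25/55)) + 42926/2945 = -1219/(7*(25*(1/55))) + 42926*(1/2945) = -1219/(7*5/11) + 42926/2945 = -1219/7*11/5 + 42926/2945 = -13409/35 + 42926/2945 = -7597419/20615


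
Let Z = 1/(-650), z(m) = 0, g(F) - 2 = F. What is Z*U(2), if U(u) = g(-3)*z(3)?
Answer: 0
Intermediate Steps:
g(F) = 2 + F
Z = -1/650 ≈ -0.0015385
U(u) = 0 (U(u) = (2 - 3)*0 = -1*0 = 0)
Z*U(2) = -1/650*0 = 0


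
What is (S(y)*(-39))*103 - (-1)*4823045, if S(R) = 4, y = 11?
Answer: 4806977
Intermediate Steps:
(S(y)*(-39))*103 - (-1)*4823045 = (4*(-39))*103 - (-1)*4823045 = -156*103 - 1*(-4823045) = -16068 + 4823045 = 4806977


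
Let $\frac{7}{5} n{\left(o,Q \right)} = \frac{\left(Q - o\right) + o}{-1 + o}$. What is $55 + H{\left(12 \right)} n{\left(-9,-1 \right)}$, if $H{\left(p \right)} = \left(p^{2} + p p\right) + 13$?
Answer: $\frac{153}{2} \approx 76.5$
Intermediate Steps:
$n{\left(o,Q \right)} = \frac{5 Q}{7 \left(-1 + o\right)}$ ($n{\left(o,Q \right)} = \frac{5 \frac{\left(Q - o\right) + o}{-1 + o}}{7} = \frac{5 \frac{Q}{-1 + o}}{7} = \frac{5 Q}{7 \left(-1 + o\right)}$)
$H{\left(p \right)} = 13 + 2 p^{2}$ ($H{\left(p \right)} = \left(p^{2} + p^{2}\right) + 13 = 2 p^{2} + 13 = 13 + 2 p^{2}$)
$55 + H{\left(12 \right)} n{\left(-9,-1 \right)} = 55 + \left(13 + 2 \cdot 12^{2}\right) \frac{5}{7} \left(-1\right) \frac{1}{-1 - 9} = 55 + \left(13 + 2 \cdot 144\right) \frac{5}{7} \left(-1\right) \frac{1}{-10} = 55 + \left(13 + 288\right) \frac{5}{7} \left(-1\right) \left(- \frac{1}{10}\right) = 55 + 301 \cdot \frac{1}{14} = 55 + \frac{43}{2} = \frac{153}{2}$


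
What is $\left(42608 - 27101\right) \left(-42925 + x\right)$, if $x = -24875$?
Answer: $-1051374600$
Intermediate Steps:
$\left(42608 - 27101\right) \left(-42925 + x\right) = \left(42608 - 27101\right) \left(-42925 - 24875\right) = 15507 \left(-67800\right) = -1051374600$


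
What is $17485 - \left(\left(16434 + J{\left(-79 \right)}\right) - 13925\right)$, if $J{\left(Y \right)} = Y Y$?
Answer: $8735$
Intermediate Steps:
$J{\left(Y \right)} = Y^{2}$
$17485 - \left(\left(16434 + J{\left(-79 \right)}\right) - 13925\right) = 17485 - \left(\left(16434 + \left(-79\right)^{2}\right) - 13925\right) = 17485 - \left(\left(16434 + 6241\right) - 13925\right) = 17485 - \left(22675 - 13925\right) = 17485 - 8750 = 8735$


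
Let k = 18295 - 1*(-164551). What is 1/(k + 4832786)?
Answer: 1/5015632 ≈ 1.9938e-7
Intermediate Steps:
k = 182846 (k = 18295 + 164551 = 182846)
1/(k + 4832786) = 1/(182846 + 4832786) = 1/5015632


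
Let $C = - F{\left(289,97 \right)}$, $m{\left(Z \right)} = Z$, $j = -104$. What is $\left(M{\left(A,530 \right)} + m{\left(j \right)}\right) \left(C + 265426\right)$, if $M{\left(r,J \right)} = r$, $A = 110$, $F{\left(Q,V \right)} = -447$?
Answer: $1595238$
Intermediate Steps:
$C = 447$ ($C = \left(-1\right) \left(-447\right) = 447$)
$\left(M{\left(A,530 \right)} + m{\left(j \right)}\right) \left(C + 265426\right) = \left(110 - 104\right) \left(447 + 265426\right) = 6 \cdot 265873 = 1595238$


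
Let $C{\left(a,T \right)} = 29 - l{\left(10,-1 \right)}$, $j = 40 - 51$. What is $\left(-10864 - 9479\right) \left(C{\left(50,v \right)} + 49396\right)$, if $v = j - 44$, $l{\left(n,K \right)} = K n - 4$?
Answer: $-1005737577$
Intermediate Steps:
$j = -11$
$l{\left(n,K \right)} = -4 + K n$
$v = -55$ ($v = -11 - 44 = -55$)
$C{\left(a,T \right)} = 43$ ($C{\left(a,T \right)} = 29 - \left(-4 - 10\right) = 29 - -14 = 29 + 14 = 43$)
$\left(-10864 - 9479\right) \left(C{\left(50,v \right)} + 49396\right) = \left(-10864 - 9479\right) \left(43 + 49396\right) = \left(-20343\right) 49439 = -1005737577$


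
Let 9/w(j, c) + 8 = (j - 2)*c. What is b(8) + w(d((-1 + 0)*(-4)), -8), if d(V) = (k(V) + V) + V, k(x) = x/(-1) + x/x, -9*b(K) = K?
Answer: -337/288 ≈ -1.1701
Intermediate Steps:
b(K) = -K/9
k(x) = 1 - x (k(x) = x*(-1) + 1 = -x + 1 = 1 - x)
d(V) = 1 + V (d(V) = ((1 - V) + V) + V = 1 + V)
w(j, c) = 9/(-8 + c*(-2 + j)) (w(j, c) = 9/(-8 + (j - 2)*c) = 9/(-8 + (-2 + j)*c) = 9/(-8 + c*(-2 + j)))
b(8) + w(d((-1 + 0)*(-4)), -8) = -1/9*8 + 9/(-8 - 2*(-8) - 8*(1 + (-1 + 0)*(-4))) = -8/9 + 9/(-8 + 16 - 8*(1 - 1*(-4))) = -8/9 + 9/(-8 + 16 - 8*(1 + 4)) = -8/9 + 9/(-8 + 16 - 8*5) = -8/9 + 9/(-8 + 16 - 40) = -8/9 + 9/(-32) = -8/9 + 9*(-1/32) = -8/9 - 9/32 = -337/288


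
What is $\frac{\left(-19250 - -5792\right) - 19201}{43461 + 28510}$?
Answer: $- \frac{32659}{71971} \approx -0.45378$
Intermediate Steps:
$\frac{\left(-19250 - -5792\right) - 19201}{43461 + 28510} = \frac{\left(-19250 + 5792\right) - 19201}{71971} = \left(-13458 - 19201\right) \frac{1}{71971} = \left(-32659\right) \frac{1}{71971} = - \frac{32659}{71971}$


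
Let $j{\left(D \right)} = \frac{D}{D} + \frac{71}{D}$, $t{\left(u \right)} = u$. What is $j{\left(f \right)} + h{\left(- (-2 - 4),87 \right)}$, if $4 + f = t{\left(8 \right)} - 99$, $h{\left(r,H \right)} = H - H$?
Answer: $\frac{24}{95} \approx 0.25263$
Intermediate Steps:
$h{\left(r,H \right)} = 0$
$f = -95$ ($f = -4 + \left(8 - 99\right) = -4 - 91 = -95$)
$j{\left(D \right)} = 1 + \frac{71}{D}$
$j{\left(f \right)} + h{\left(- (-2 - 4),87 \right)} = \frac{71 - 95}{-95} + 0 = \left(- \frac{1}{95}\right) \left(-24\right) + 0 = \frac{24}{95} + 0 = \frac{24}{95}$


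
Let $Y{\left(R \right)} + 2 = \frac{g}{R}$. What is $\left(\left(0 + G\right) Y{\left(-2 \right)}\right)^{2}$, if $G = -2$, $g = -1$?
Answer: $9$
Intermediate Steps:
$Y{\left(R \right)} = -2 - \frac{1}{R}$
$\left(\left(0 + G\right) Y{\left(-2 \right)}\right)^{2} = \left(\left(0 - 2\right) \left(-2 - \frac{1}{-2}\right)\right)^{2} = \left(- 2 \left(-2 - - \frac{1}{2}\right)\right)^{2} = \left(- 2 \left(-2 + \frac{1}{2}\right)\right)^{2} = \left(\left(-2\right) \left(- \frac{3}{2}\right)\right)^{2} = 3^{2} = 9$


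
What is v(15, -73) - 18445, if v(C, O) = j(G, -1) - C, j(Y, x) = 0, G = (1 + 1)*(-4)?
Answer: -18460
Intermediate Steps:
G = -8 (G = 2*(-4) = -8)
v(C, O) = -C (v(C, O) = 0 - C = -C)
v(15, -73) - 18445 = -1*15 - 18445 = -15 - 18445 = -18460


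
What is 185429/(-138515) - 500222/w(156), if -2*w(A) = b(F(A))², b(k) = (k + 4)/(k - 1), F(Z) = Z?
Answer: 33292956813741/35459840 ≈ 9.3889e+5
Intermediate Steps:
b(k) = (4 + k)/(-1 + k)
w(A) = -(4 + A)²/(2*(-1 + A)²) (w(A) = -(4 + A)²/(-1 + A)²/2 = -(4 + A)²/(2*(-1 + A)²))
185429/(-138515) - 500222/w(156) = 185429/(-138515) - 500222*(-2*(-1 + 156)²/(4 + 156)²) = 185429*(-1/138515) - 500222/((-½*160²/155²)) = -185429/138515 - 500222/((-½*1/24025*25600)) = -185429/138515 - 500222/(-512/961) = -185429/138515 - 500222*(-961/512) = -185429/138515 + 240356671/256 = 33292956813741/35459840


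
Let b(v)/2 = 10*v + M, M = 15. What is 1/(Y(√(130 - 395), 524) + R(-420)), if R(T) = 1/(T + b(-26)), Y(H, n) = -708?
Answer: -910/644281 ≈ -0.0014124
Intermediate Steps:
b(v) = 30 + 20*v (b(v) = 2*(10*v + 15) = 2*(15 + 10*v) = 30 + 20*v)
R(T) = 1/(-490 + T) (R(T) = 1/(T + (30 + 20*(-26))) = 1/(T + (30 - 520)) = 1/(T - 490) = 1/(-490 + T))
1/(Y(√(130 - 395), 524) + R(-420)) = 1/(-708 + 1/(-490 - 420)) = 1/(-708 + 1/(-910)) = 1/(-708 - 1/910) = 1/(-644281/910) = -910/644281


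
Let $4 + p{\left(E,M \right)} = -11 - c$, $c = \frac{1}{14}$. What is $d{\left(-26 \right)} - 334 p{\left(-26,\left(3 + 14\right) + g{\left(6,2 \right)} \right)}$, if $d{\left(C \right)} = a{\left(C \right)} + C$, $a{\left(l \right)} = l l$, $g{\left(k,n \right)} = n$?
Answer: $\frac{39787}{7} \approx 5683.9$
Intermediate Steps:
$a{\left(l \right)} = l^{2}$
$c = \frac{1}{14} \approx 0.071429$
$p{\left(E,M \right)} = - \frac{211}{14}$ ($p{\left(E,M \right)} = -4 - \frac{155}{14} = - \frac{211}{14}$)
$d{\left(C \right)} = C + C^{2}$ ($d{\left(C \right)} = C^{2} + C = C + C^{2}$)
$d{\left(-26 \right)} - 334 p{\left(-26,\left(3 + 14\right) + g{\left(6,2 \right)} \right)} = - 26 \left(1 - 26\right) - - \frac{35237}{7} = \left(-26\right) \left(-25\right) + \frac{35237}{7} = 650 + \frac{35237}{7} = \frac{39787}{7}$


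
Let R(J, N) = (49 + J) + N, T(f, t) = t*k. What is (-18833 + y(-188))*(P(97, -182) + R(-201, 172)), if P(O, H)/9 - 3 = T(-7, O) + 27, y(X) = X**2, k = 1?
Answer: 19202293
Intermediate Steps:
T(f, t) = t (T(f, t) = t*1 = t)
P(O, H) = 270 + 9*O (P(O, H) = 27 + 9*(O + 27) = 27 + 9*(27 + O) = 27 + (243 + 9*O) = 270 + 9*O)
R(J, N) = 49 + J + N
(-18833 + y(-188))*(P(97, -182) + R(-201, 172)) = (-18833 + (-188)**2)*((270 + 9*97) + (49 - 201 + 172)) = (-18833 + 35344)*((270 + 873) + 20) = 16511*(1143 + 20) = 16511*1163 = 19202293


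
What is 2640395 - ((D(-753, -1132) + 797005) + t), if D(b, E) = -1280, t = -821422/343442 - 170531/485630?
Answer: 153832552819840881/83392869230 ≈ 1.8447e+6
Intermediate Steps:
t = -228737336781/83392869230 (t = -821422*1/343442 - 170531*1/485630 = -410711/171721 - 170531/485630 = -228737336781/83392869230 ≈ -2.7429)
2640395 - ((D(-753, -1132) + 797005) + t) = 2640395 - ((-1280 + 797005) - 228737336781/83392869230) = 2640395 - (795725 - 228737336781/83392869230) = 2640395 - 1*66357562130704969/83392869230 = 2640395 - 66357562130704969/83392869230 = 153832552819840881/83392869230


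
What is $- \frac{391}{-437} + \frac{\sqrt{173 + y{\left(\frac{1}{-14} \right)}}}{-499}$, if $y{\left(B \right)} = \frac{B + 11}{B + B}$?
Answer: $\frac{17}{19} - \frac{\sqrt{386}}{998} \approx 0.87505$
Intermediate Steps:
$y{\left(B \right)} = \frac{11 + B}{2 B}$
$- \frac{391}{-437} + \frac{\sqrt{173 + y{\left(\frac{1}{-14} \right)}}}{-499} = - \frac{391}{-437} + \frac{\sqrt{173 + \frac{11 + \frac{1}{-14}}{2 \frac{1}{-14}}}}{-499} = \left(-391\right) \left(- \frac{1}{437}\right) + \sqrt{173 + \frac{11 - \frac{1}{14}}{2 \left(- \frac{1}{14}\right)}} \left(- \frac{1}{499}\right) = \frac{17}{19} + \sqrt{173 + \frac{1}{2} \left(-14\right) \frac{153}{14}} \left(- \frac{1}{499}\right) = \frac{17}{19} + \sqrt{173 - \frac{153}{2}} \left(- \frac{1}{499}\right) = \frac{17}{19} + \sqrt{\frac{193}{2}} \left(- \frac{1}{499}\right) = \frac{17}{19} + \frac{\sqrt{386}}{2} \left(- \frac{1}{499}\right) = \frac{17}{19} - \frac{\sqrt{386}}{998}$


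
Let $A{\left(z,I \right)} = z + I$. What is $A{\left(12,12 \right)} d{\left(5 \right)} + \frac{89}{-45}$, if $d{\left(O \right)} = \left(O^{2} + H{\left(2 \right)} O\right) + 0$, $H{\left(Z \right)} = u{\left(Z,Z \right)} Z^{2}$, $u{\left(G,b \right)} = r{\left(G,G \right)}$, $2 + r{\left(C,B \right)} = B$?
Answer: $\frac{26911}{45} \approx 598.02$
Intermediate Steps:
$r{\left(C,B \right)} = -2 + B$
$u{\left(G,b \right)} = -2 + G$
$A{\left(z,I \right)} = I + z$
$H{\left(Z \right)} = Z^{2} \left(-2 + Z\right)$ ($H{\left(Z \right)} = \left(-2 + Z\right) Z^{2} = Z^{2} \left(-2 + Z\right)$)
$d{\left(O \right)} = O^{2}$ ($d{\left(O \right)} = \left(O^{2} + 2^{2} \left(-2 + 2\right) O\right) + 0 = \left(O^{2} + 4 \cdot 0 O\right) + 0 = \left(O^{2} + 0 O\right) + 0 = \left(O^{2} + 0\right) + 0 = O^{2} + 0 = O^{2}$)
$A{\left(12,12 \right)} d{\left(5 \right)} + \frac{89}{-45} = \left(12 + 12\right) 5^{2} + \frac{89}{-45} = 24 \cdot 25 + 89 \left(- \frac{1}{45}\right) = 600 - \frac{89}{45} = \frac{26911}{45}$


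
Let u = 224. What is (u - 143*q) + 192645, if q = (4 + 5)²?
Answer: 181286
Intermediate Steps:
q = 81 (q = 9² = 81)
(u - 143*q) + 192645 = (224 - 143*81) + 192645 = (224 - 11583) + 192645 = -11359 + 192645 = 181286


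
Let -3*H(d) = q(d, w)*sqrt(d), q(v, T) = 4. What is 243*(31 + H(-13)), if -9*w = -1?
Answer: 7533 - 324*I*sqrt(13) ≈ 7533.0 - 1168.2*I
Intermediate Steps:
w = 1/9 (w = -1/9*(-1) = 1/9 ≈ 0.11111)
H(d) = -4*sqrt(d)/3
243*(31 + H(-13)) = 243*(31 - 4*I*sqrt(13)/3) = 7533 - 324*I*sqrt(13)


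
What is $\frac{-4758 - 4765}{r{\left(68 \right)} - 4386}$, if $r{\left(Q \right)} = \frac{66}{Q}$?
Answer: $\frac{323782}{149091} \approx 2.1717$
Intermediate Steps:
$\frac{-4758 - 4765}{r{\left(68 \right)} - 4386} = \frac{-4758 - 4765}{\frac{66}{68} - 4386} = - \frac{9523}{66 \cdot \frac{1}{68} - 4386} = - \frac{9523}{\frac{33}{34} - 4386} = - \frac{9523}{- \frac{149091}{34}} = \left(-9523\right) \left(- \frac{34}{149091}\right) = \frac{323782}{149091}$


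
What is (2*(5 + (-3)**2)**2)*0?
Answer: 0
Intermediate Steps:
(2*(5 + (-3)**2)**2)*0 = (2*(5 + 9)**2)*0 = (2*14**2)*0 = (2*196)*0 = 392*0 = 0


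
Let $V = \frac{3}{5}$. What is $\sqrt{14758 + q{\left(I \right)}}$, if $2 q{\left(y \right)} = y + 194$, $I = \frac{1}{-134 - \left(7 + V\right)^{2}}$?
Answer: $\frac{\sqrt{341404026855}}{4794} \approx 121.88$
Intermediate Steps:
$V = \frac{3}{5}$ ($V = 3 \cdot \frac{1}{5} = \frac{3}{5} \approx 0.6$)
$I = - \frac{25}{4794}$ ($I = \frac{1}{-134 - \left(7 + \frac{3}{5}\right)^{2}} = \frac{1}{-134 - \left(\frac{38}{5}\right)^{2}} = \frac{1}{-134 - \frac{1444}{25}} = \frac{1}{- \frac{4794}{25}} = - \frac{25}{4794} \approx -0.0052149$)
$q{\left(y \right)} = 97 + \frac{y}{2}$ ($q{\left(y \right)} = \frac{y + 194}{2} = \frac{194 + y}{2} = 97 + \frac{y}{2}$)
$\sqrt{14758 + q{\left(I \right)}} = \sqrt{14758 + \left(97 + \frac{1}{2} \left(- \frac{25}{4794}\right)\right)} = \sqrt{14758 + \left(97 - \frac{25}{9588}\right)} = \sqrt{14758 + \frac{930011}{9588}} = \sqrt{\frac{142429715}{9588}} = \frac{\sqrt{341404026855}}{4794}$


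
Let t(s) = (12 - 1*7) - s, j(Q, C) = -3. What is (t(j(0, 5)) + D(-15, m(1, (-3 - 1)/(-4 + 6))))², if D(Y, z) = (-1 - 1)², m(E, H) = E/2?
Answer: 144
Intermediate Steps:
m(E, H) = E/2 (m(E, H) = E*(½) = E/2)
D(Y, z) = 4 (D(Y, z) = (-2)² = 4)
t(s) = 5 - s (t(s) = (12 - 7) - s = 5 - s)
(t(j(0, 5)) + D(-15, m(1, (-3 - 1)/(-4 + 6))))² = ((5 - 1*(-3)) + 4)² = ((5 + 3) + 4)² = (8 + 4)² = 12² = 144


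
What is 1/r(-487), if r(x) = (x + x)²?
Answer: 1/948676 ≈ 1.0541e-6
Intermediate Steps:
r(x) = 4*x² (r(x) = (2*x)² = 4*x²)
1/r(-487) = 1/(4*(-487)²) = 1/(4*237169) = 1/948676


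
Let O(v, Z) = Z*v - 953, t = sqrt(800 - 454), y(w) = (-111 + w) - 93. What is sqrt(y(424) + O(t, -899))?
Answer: sqrt(-733 - 899*sqrt(346)) ≈ 132.12*I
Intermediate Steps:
y(w) = -204 + w
t = sqrt(346) ≈ 18.601
O(v, Z) = -953 + Z*v
sqrt(y(424) + O(t, -899)) = sqrt((-204 + 424) + (-953 - 899*sqrt(346))) = sqrt(220 + (-953 - 899*sqrt(346))) = sqrt(-733 - 899*sqrt(346))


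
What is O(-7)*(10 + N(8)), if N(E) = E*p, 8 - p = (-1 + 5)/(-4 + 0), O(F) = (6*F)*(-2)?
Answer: 6888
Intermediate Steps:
O(F) = -12*F
p = 9 (p = 8 - (-1 + 5)/(-4 + 0) = 8 - 4/(-4) = 8 - 4*(-1)/4 = 8 - 1*(-1) = 8 + 1 = 9)
N(E) = 9*E (N(E) = E*9 = 9*E)
O(-7)*(10 + N(8)) = (-12*(-7))*(10 + 9*8) = 84*(10 + 72) = 84*82 = 6888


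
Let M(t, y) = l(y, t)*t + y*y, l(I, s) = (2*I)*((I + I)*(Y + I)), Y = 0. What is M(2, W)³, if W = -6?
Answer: -4843965888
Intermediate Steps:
l(I, s) = 4*I³ (l(I, s) = (2*I)*((I + I)*(0 + I)) = (2*I)*((2*I)*I) = (2*I)*(2*I²) = 4*I³)
M(t, y) = y² + 4*t*y³ (M(t, y) = (4*y³)*t + y*y = 4*t*y³ + y² = y² + 4*t*y³)
M(2, W)³ = ((-6)²*(1 + 4*2*(-6)))³ = (36*(1 - 48))³ = (36*(-47))³ = (-1692)³ = -4843965888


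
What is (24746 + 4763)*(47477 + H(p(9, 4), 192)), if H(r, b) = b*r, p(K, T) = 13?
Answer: 1474653257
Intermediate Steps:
(24746 + 4763)*(47477 + H(p(9, 4), 192)) = (24746 + 4763)*(47477 + 192*13) = 29509*(47477 + 2496) = 29509*49973 = 1474653257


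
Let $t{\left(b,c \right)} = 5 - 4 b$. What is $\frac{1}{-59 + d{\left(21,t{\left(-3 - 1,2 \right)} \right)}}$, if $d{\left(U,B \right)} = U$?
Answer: $- \frac{1}{38} \approx -0.026316$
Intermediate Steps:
$\frac{1}{-59 + d{\left(21,t{\left(-3 - 1,2 \right)} \right)}} = \frac{1}{-59 + 21} = \frac{1}{-38} = - \frac{1}{38}$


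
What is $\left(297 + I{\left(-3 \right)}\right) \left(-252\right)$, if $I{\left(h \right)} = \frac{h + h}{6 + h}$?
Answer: $-74340$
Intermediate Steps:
$I{\left(h \right)} = \frac{2 h}{6 + h}$
$\left(297 + I{\left(-3 \right)}\right) \left(-252\right) = \left(297 + 2 \left(-3\right) \frac{1}{6 - 3}\right) \left(-252\right) = \left(297 + 2 \left(-3\right) \frac{1}{3}\right) \left(-252\right) = \left(297 - 2\right) \left(-252\right) = 295 \left(-252\right) = -74340$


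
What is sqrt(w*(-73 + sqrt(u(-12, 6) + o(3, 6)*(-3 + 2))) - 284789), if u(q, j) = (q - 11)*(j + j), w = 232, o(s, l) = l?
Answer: sqrt(-301725 + 232*I*sqrt(282)) ≈ 3.546 + 549.31*I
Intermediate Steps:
u(q, j) = 2*j*(-11 + q) (u(q, j) = (-11 + q)*(2*j) = 2*j*(-11 + q))
sqrt(w*(-73 + sqrt(u(-12, 6) + o(3, 6)*(-3 + 2))) - 284789) = sqrt(232*(-73 + sqrt(2*6*(-11 - 12) + 6*(-3 + 2))) - 284789) = sqrt(232*(-73 + sqrt(2*6*(-23) + 6*(-1))) - 284789) = sqrt(232*(-73 + sqrt(-276 - 6)) - 284789) = sqrt(232*(-73 + sqrt(-282)) - 284789) = sqrt(232*(-73 + I*sqrt(282)) - 284789) = sqrt((-16936 + 232*I*sqrt(282)) - 284789) = sqrt(-301725 + 232*I*sqrt(282))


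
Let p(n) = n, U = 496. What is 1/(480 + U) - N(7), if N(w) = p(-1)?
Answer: 977/976 ≈ 1.0010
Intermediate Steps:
N(w) = -1
1/(480 + U) - N(7) = 1/(480 + 496) - 1*(-1) = 1/976 + 1 = 977/976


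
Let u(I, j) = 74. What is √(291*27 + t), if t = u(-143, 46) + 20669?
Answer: 10*√286 ≈ 169.12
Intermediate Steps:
t = 20743 (t = 74 + 20669 = 20743)
√(291*27 + t) = √(291*27 + 20743) = √(7857 + 20743) = √28600 = 10*√286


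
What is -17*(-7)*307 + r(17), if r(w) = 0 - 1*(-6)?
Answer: 36539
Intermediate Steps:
r(w) = 6 (r(w) = 0 + 6 = 6)
-17*(-7)*307 + r(17) = -17*(-7)*307 + 6 = 119*307 + 6 = 36533 + 6 = 36539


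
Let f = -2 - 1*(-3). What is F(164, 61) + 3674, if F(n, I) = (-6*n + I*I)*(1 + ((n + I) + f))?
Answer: 624973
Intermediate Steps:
f = 1 (f = -2 + 3 = 1)
F(n, I) = (I² - 6*n)*(2 + I + n) (F(n, I) = (-6*n + I*I)*(1 + ((n + I) + 1)) = (-6*n + I²)*(1 + ((I + n) + 1)) = (I² - 6*n)*(1 + (1 + I + n)) = (I² - 6*n)*(2 + I + n))
F(164, 61) + 3674 = (61³ - 12*164 - 6*164² + 2*61² + 164*61² - 6*61*164) + 3674 = (226981 - 1968 - 6*26896 + 2*3721 + 164*3721 - 60024) + 3674 = (226981 - 1968 - 161376 + 7442 + 610244 - 60024) + 3674 = 621299 + 3674 = 624973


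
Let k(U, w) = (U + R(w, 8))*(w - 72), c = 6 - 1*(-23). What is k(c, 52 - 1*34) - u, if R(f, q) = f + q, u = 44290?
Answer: -47260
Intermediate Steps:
c = 29 (c = 6 + 23 = 29)
k(U, w) = (-72 + w)*(8 + U + w) (k(U, w) = (U + (w + 8))*(w - 72) = (U + (8 + w))*(-72 + w) = (8 + U + w)*(-72 + w) = (-72 + w)*(8 + U + w))
k(c, 52 - 1*34) - u = (-576 + (52 - 1*34)² - 72*29 - 64*(52 - 1*34) + 29*(52 - 1*34)) - 1*44290 = (-576 + (52 - 34)² - 2088 - 64*(52 - 34) + 29*(52 - 34)) - 44290 = (-576 + 18² - 2088 - 64*18 + 29*18) - 44290 = (-576 + 324 - 2088 - 1152 + 522) - 44290 = -2970 - 44290 = -47260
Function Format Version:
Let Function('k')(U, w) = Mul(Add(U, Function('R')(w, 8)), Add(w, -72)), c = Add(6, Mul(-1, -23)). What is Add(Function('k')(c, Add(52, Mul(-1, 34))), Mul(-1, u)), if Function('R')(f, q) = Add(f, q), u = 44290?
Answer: -47260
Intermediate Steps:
c = 29 (c = Add(6, 23) = 29)
Function('k')(U, w) = Mul(Add(-72, w), Add(8, U, w)) (Function('k')(U, w) = Mul(Add(U, Add(w, 8)), Add(w, -72)) = Mul(Add(U, Add(8, w)), Add(-72, w)) = Mul(Add(8, U, w), Add(-72, w)) = Mul(Add(-72, w), Add(8, U, w)))
Add(Function('k')(c, Add(52, Mul(-1, 34))), Mul(-1, u)) = Add(Add(-576, Pow(Add(52, Mul(-1, 34)), 2), Mul(-72, 29), Mul(-64, Add(52, Mul(-1, 34))), Mul(29, Add(52, Mul(-1, 34)))), Mul(-1, 44290)) = Add(Add(-576, Pow(Add(52, -34), 2), -2088, Mul(-64, Add(52, -34)), Mul(29, Add(52, -34))), -44290) = Add(Add(-576, Pow(18, 2), -2088, Mul(-64, 18), Mul(29, 18)), -44290) = Add(Add(-576, 324, -2088, -1152, 522), -44290) = Add(-2970, -44290) = -47260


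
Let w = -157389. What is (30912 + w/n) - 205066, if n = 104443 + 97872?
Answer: -35234123899/202315 ≈ -1.7415e+5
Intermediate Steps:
n = 202315
(30912 + w/n) - 205066 = (30912 - 157389/202315) - 205066 = 6253803891/202315 - 205066 = -35234123899/202315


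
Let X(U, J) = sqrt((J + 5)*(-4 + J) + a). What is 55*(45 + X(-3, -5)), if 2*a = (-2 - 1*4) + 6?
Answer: 2475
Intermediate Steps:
a = 0 (a = ((-2 - 1*4) + 6)/2 = ((-2 - 4) + 6)/2 = (-6 + 6)/2 = (1/2)*0 = 0)
X(U, J) = sqrt((-4 + J)*(5 + J)) (X(U, J) = sqrt((J + 5)*(-4 + J) + 0) = sqrt((5 + J)*(-4 + J) + 0) = sqrt((-4 + J)*(5 + J) + 0) = sqrt((-4 + J)*(5 + J)))
55*(45 + X(-3, -5)) = 55*(45 + sqrt(-20 - 5 + (-5)**2)) = 55*(45 + sqrt(-20 - 5 + 25)) = 55*(45 + sqrt(0)) = 55*(45 + 0) = 55*45 = 2475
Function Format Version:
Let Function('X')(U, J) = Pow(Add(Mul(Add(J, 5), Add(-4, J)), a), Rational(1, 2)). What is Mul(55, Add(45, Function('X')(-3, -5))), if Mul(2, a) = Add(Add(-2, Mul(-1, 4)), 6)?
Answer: 2475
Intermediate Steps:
a = 0 (a = Mul(Rational(1, 2), Add(Add(-2, Mul(-1, 4)), 6)) = Mul(Rational(1, 2), Add(Add(-2, -4), 6)) = Mul(Rational(1, 2), Add(-6, 6)) = Mul(Rational(1, 2), 0) = 0)
Function('X')(U, J) = Pow(Mul(Add(-4, J), Add(5, J)), Rational(1, 2)) (Function('X')(U, J) = Pow(Add(Mul(Add(J, 5), Add(-4, J)), 0), Rational(1, 2)) = Pow(Add(Mul(Add(5, J), Add(-4, J)), 0), Rational(1, 2)) = Pow(Add(Mul(Add(-4, J), Add(5, J)), 0), Rational(1, 2)) = Pow(Mul(Add(-4, J), Add(5, J)), Rational(1, 2)))
Mul(55, Add(45, Function('X')(-3, -5))) = Mul(55, Add(45, Pow(Add(-20, -5, Pow(-5, 2)), Rational(1, 2)))) = Mul(55, Add(45, Pow(Add(-20, -5, 25), Rational(1, 2)))) = Mul(55, Add(45, Pow(0, Rational(1, 2)))) = Mul(55, Add(45, 0)) = Mul(55, 45) = 2475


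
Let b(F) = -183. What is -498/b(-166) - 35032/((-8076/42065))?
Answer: 22473056624/123159 ≈ 1.8247e+5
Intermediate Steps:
-498/b(-166) - 35032/((-8076/42065)) = -498/(-183) - 35032/((-8076/42065)) = -498*(-1/183) - 35032/((-8076*1/42065)) = 166/61 - 35032/(-8076/42065) = 166/61 - 35032*(-42065/8076) = 166/61 + 368405270/2019 = 22473056624/123159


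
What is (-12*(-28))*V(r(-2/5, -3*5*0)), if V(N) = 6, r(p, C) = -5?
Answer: 2016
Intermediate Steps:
(-12*(-28))*V(r(-2/5, -3*5*0)) = -12*(-28)*6 = 336*6 = 2016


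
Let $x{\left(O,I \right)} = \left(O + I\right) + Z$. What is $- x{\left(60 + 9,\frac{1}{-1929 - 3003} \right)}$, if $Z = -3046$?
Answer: $\frac{14682565}{4932} \approx 2977.0$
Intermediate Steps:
$x{\left(O,I \right)} = -3046 + I + O$ ($x{\left(O,I \right)} = \left(O + I\right) - 3046 = \left(I + O\right) - 3046 = -3046 + I + O$)
$- x{\left(60 + 9,\frac{1}{-1929 - 3003} \right)} = - (-3046 + \frac{1}{-1929 - 3003} + \left(60 + 9\right)) = - (-3046 + \frac{1}{-4932} + 69) = - (-3046 - \frac{1}{4932} + 69) = \left(-1\right) \left(- \frac{14682565}{4932}\right) = \frac{14682565}{4932}$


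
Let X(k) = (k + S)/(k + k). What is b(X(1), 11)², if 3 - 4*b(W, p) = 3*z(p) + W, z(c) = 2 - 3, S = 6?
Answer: 25/64 ≈ 0.39063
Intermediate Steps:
X(k) = (6 + k)/(2*k) (X(k) = (k + 6)/(k + k) = (6 + k)/((2*k)) = (6 + k)*(1/(2*k)) = (6 + k)/(2*k))
z(c) = -1
b(W, p) = 3/2 - W/4 (b(W, p) = ¾ - (3*(-1) + W)/4 = ¾ - (-3 + W)/4 = ¾ + (¾ - W/4) = 3/2 - W/4)
b(X(1), 11)² = (3/2 - (6 + 1)/(8*1))² = (3/2 - 7/8)² = (5/8)² = 25/64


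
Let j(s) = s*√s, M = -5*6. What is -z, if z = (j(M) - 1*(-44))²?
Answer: 25064 + 2640*I*√30 ≈ 25064.0 + 14460.0*I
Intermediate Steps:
M = -30
j(s) = s^(3/2)
z = (44 - 30*I*√30)² (z = ((-30)^(3/2) - 1*(-44))² = (-30*I*√30 + 44)² = (44 - 30*I*√30)² ≈ -25064.0 - 14460.0*I)
-z = -(-25064 - 2640*I*√30) = 25064 + 2640*I*√30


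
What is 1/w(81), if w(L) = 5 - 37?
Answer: -1/32 ≈ -0.031250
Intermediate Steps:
w(L) = -32
1/w(81) = 1/(-32) = -1/32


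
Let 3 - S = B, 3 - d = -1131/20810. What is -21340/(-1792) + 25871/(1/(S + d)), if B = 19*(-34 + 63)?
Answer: -65718272487501/4661440 ≈ -1.4098e+7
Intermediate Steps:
B = 551 (B = 19*29 = 551)
d = 63561/20810 (d = 3 - (-1131)/20810 = 3 - 1*(-1131/20810) = 3 + 1131/20810 = 63561/20810 ≈ 3.0543)
S = -548 (S = 3 - 1*551 = 3 - 551 = -548)
-21340/(-1792) + 25871/(1/(S + d)) = -21340/(-1792) + 25871/(1/(-548 + 63561/20810)) = -21340*(-1/1792) + 25871/(1/(-11340319/20810)) = 5335/448 + 25871/(-20810/11340319) = 5335/448 + 25871*(-11340319/20810) = 5335/448 - 293385392849/20810 = -65718272487501/4661440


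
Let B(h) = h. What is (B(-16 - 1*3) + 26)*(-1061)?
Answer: -7427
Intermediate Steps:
(B(-16 - 1*3) + 26)*(-1061) = ((-16 - 1*3) + 26)*(-1061) = ((-16 - 3) + 26)*(-1061) = (-19 + 26)*(-1061) = 7*(-1061) = -7427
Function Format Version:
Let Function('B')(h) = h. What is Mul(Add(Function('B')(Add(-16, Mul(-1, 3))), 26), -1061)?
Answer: -7427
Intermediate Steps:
Mul(Add(Function('B')(Add(-16, Mul(-1, 3))), 26), -1061) = Mul(Add(Add(-16, Mul(-1, 3)), 26), -1061) = Mul(Add(Add(-16, -3), 26), -1061) = Mul(Add(-19, 26), -1061) = Mul(7, -1061) = -7427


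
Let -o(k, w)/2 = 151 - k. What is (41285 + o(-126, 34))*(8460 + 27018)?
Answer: 1445054418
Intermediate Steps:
o(k, w) = -302 + 2*k (o(k, w) = -2*(151 - k) = -302 + 2*k)
(41285 + o(-126, 34))*(8460 + 27018) = (41285 + (-302 + 2*(-126)))*(8460 + 27018) = (41285 + (-302 - 252))*35478 = (41285 - 554)*35478 = 40731*35478 = 1445054418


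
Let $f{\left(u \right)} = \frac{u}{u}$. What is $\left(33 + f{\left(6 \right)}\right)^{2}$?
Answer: $1156$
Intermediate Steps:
$f{\left(u \right)} = 1$
$\left(33 + f{\left(6 \right)}\right)^{2} = \left(33 + 1\right)^{2} = 34^{2} = 1156$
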